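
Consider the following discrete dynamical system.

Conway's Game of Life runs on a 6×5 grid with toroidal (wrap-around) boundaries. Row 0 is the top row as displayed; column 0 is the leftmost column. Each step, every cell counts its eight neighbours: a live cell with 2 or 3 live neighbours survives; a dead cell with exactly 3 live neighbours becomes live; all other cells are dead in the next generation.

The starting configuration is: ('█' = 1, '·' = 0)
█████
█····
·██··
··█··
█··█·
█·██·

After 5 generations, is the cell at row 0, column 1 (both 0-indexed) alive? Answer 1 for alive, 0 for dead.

0

0) █████
█····
·██··
··█··
█··█·
█·██·
1) ·····
·····
·██··
··██·
···█·
·····
2) ·····
·····
·███·
·█·█·
··██·
·····
3) ·····
··█··
·█·█·
·█··█
··██·
·····
4) ·····
··█··
██·█·
██··█
··██·
·····
5) ·····
·██··
···█·
·····
█████
·····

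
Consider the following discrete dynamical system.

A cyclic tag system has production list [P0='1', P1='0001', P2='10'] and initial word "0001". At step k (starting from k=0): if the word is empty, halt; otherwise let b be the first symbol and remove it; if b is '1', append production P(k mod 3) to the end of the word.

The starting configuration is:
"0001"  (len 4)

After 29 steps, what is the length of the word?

gen 0: "0001"  (len 4)
gen 1: "001"  (len 3)
gen 2: "01"  (len 2)
gen 3: "1"  (len 1)
gen 4: "1"  (len 1)
gen 5: "0001"  (len 4)
gen 6: "001"  (len 3)
gen 7: "01"  (len 2)
gen 8: "1"  (len 1)
gen 9: "10"  (len 2)
gen 10: "01"  (len 2)
gen 11: "1"  (len 1)
gen 12: "10"  (len 2)
gen 13: "01"  (len 2)
gen 14: "1"  (len 1)
gen 15: "10"  (len 2)
gen 16: "01"  (len 2)
gen 17: "1"  (len 1)
gen 18: "10"  (len 2)
gen 19: "01"  (len 2)
gen 20: "1"  (len 1)
gen 21: "10"  (len 2)
gen 22: "01"  (len 2)
gen 23: "1"  (len 1)
gen 24: "10"  (len 2)
gen 25: "01"  (len 2)
gen 26: "1"  (len 1)
gen 27: "10"  (len 2)
gen 28: "01"  (len 2)
gen 29: "1"  (len 1)

1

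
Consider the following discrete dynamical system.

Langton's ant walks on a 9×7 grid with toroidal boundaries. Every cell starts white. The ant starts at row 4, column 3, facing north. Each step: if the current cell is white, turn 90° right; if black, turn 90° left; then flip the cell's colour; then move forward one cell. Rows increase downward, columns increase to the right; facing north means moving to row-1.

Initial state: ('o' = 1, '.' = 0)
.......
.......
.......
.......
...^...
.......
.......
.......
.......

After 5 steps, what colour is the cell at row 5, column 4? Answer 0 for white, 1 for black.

[0] .......
.......
.......
.......
...^...
.......
.......
.......
.......
[1] .......
.......
.......
.......
...o>..
.......
.......
.......
.......
[2] .......
.......
.......
.......
...oo..
....v..
.......
.......
.......
[3] .......
.......
.......
.......
...oo..
...<o..
.......
.......
.......
[4] .......
.......
.......
.......
...^o..
...oo..
.......
.......
.......
[5] .......
.......
.......
.......
..<.o..
...oo..
.......
.......
.......

1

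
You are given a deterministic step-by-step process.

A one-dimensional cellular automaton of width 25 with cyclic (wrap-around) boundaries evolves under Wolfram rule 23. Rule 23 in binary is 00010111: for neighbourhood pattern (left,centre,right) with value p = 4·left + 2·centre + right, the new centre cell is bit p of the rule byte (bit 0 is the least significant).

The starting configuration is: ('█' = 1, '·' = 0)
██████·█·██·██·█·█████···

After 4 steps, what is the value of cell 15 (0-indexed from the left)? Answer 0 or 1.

gen 0: ██████·█·██·██·█·█████···
gen 1: ·······█·······█······███
gen 2: ██████████████████████···
gen 3: ······················███
gen 4: ██████████████████████···

1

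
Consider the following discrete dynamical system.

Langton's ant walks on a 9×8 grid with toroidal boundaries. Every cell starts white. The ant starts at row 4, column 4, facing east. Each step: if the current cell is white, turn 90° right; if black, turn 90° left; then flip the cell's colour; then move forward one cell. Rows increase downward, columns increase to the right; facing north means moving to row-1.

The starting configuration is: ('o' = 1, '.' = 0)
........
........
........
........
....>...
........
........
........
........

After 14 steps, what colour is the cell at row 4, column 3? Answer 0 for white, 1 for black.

1

gen 0: ........
........
........
........
....>...
........
........
........
........
gen 1: ........
........
........
........
....o...
....v...
........
........
........
gen 2: ........
........
........
........
....o...
...<o...
........
........
........
gen 3: ........
........
........
........
...^o...
...oo...
........
........
........
gen 4: ........
........
........
........
...o>...
...oo...
........
........
........
gen 5: ........
........
........
....^...
...o....
...oo...
........
........
........
gen 6: ........
........
........
....o>..
...o....
...oo...
........
........
........
gen 7: ........
........
........
....oo..
...o.v..
...oo...
........
........
........
gen 8: ........
........
........
....oo..
...o<o..
...oo...
........
........
........
gen 9: ........
........
........
....^o..
...ooo..
...oo...
........
........
........
gen 10: ........
........
........
...<.o..
...ooo..
...oo...
........
........
........
gen 11: ........
........
...^....
...o.o..
...ooo..
...oo...
........
........
........
gen 12: ........
........
...o>...
...o.o..
...ooo..
...oo...
........
........
........
gen 13: ........
........
...oo...
...ovo..
...ooo..
...oo...
........
........
........
gen 14: ........
........
...oo...
...<oo..
...ooo..
...oo...
........
........
........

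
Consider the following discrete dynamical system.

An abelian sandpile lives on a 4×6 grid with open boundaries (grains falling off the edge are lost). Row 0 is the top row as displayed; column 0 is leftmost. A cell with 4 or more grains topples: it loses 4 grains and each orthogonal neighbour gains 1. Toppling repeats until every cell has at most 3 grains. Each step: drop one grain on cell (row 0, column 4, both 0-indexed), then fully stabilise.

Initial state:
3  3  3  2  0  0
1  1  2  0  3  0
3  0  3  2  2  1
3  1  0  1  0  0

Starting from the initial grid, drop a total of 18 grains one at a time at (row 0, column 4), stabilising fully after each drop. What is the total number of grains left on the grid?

t=0: 3  3  3  2  0  0
1  1  2  0  3  0
3  0  3  2  2  1
3  1  0  1  0  0
t=1: 3  3  3  2  1  0
1  1  2  0  3  0
3  0  3  2  2  1
3  1  0  1  0  0
t=2: 3  3  3  2  2  0
1  1  2  0  3  0
3  0  3  2  2  1
3  1  0  1  0  0
t=3: 3  3  3  2  3  0
1  1  2  0  3  0
3  0  3  2  2  1
3  1  0  1  0  0
t=4: 3  3  3  3  1  1
1  1  2  1  0  1
3  0  3  2  3  1
3  1  0  1  0  0
t=5: 3  3  3  3  2  1
1  1  2  1  0  1
3  0  3  2  3  1
3  1  0  1  0  0
t=6: 3  3  3  3  3  1
1  1  2  1  0  1
3  0  3  2  3  1
3  1  0  1  0  0
t=7: 0  1  1  1  1  2
2  2  3  2  1  1
3  0  3  2  3  1
3  1  0  1  0  0
t=8: 0  1  1  1  2  2
2  2  3  2  1  1
3  0  3  2  3  1
3  1  0  1  0  0
t=9: 0  1  1  1  3  2
2  2  3  2  1  1
3  0  3  2  3  1
3  1  0  1  0  0
t=10: 0  1  1  2  0  3
2  2  3  2  2  1
3  0  3  2  3  1
3  1  0  1  0  0
t=11: 0  1  1  2  1  3
2  2  3  2  2  1
3  0  3  2  3  1
3  1  0  1  0  0
t=12: 0  1  1  2  2  3
2  2  3  2  2  1
3  0  3  2  3  1
3  1  0  1  0  0
t=13: 0  1  1  2  3  3
2  2  3  2  2  1
3  0  3  2  3  1
3  1  0  1  0  0
t=14: 0  1  1  3  1  0
2  2  3  2  3  2
3  0  3  2  3  1
3  1  0  1  0  0
t=15: 0  1  1  3  2  0
2  2  3  2  3  2
3  0  3  2  3  1
3  1  0  1  0  0
t=16: 0  1  1  3  3  0
2  2  3  2  3  2
3  0  3  2  3  1
3  1  0  1  0  0
t=17: 0  1  3  1  2  1
2  3  1  2  2  3
3  1  1  1  1  2
3  1  1  2  1  0
t=18: 0  1  3  1  3  1
2  3  1  2  2  3
3  1  1  1  1  2
3  1  1  2  1  0

39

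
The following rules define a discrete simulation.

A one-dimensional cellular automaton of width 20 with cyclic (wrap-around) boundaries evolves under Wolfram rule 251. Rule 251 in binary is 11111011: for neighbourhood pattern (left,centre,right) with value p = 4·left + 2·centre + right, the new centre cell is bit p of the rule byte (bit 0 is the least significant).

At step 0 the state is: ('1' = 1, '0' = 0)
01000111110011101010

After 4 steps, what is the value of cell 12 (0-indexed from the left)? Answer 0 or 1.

k=0  01000111110011101010
k=1  10111111111111110101
k=2  11111111111111111011
k=3  11111111111111111111
k=4  11111111111111111111

1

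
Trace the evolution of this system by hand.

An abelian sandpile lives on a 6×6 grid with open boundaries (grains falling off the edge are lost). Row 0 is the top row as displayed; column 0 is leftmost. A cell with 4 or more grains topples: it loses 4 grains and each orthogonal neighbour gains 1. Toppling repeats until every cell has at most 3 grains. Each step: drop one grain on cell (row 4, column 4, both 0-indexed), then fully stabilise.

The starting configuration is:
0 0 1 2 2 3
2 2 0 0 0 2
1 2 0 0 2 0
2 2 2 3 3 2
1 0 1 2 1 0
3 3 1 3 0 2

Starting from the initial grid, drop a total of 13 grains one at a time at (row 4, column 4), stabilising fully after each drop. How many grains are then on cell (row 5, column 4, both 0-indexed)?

gen 0: 0 0 1 2 2 3
2 2 0 0 0 2
1 2 0 0 2 0
2 2 2 3 3 2
1 0 1 2 1 0
3 3 1 3 0 2
gen 1: 0 0 1 2 2 3
2 2 0 0 0 2
1 2 0 0 2 0
2 2 2 3 3 2
1 0 1 2 2 0
3 3 1 3 0 2
gen 2: 0 0 1 2 2 3
2 2 0 0 0 2
1 2 0 0 2 0
2 2 2 3 3 2
1 0 1 2 3 0
3 3 1 3 0 2
gen 3: 0 0 1 2 2 3
2 2 0 0 0 2
1 2 0 1 3 0
2 2 3 1 1 3
1 0 2 1 2 1
3 3 2 0 2 2
gen 4: 0 0 1 2 2 3
2 2 0 0 0 2
1 2 0 1 3 0
2 2 3 1 1 3
1 0 2 1 3 1
3 3 2 0 2 2
gen 5: 0 0 1 2 2 3
2 2 0 0 0 2
1 2 0 1 3 0
2 2 3 1 2 3
1 0 2 2 0 2
3 3 2 0 3 2
gen 6: 0 0 1 2 2 3
2 2 0 0 0 2
1 2 0 1 3 0
2 2 3 1 2 3
1 0 2 2 1 2
3 3 2 0 3 2
gen 7: 0 0 1 2 2 3
2 2 0 0 0 2
1 2 0 1 3 0
2 2 3 1 2 3
1 0 2 2 2 2
3 3 2 0 3 2
gen 8: 0 0 1 2 2 3
2 2 0 0 0 2
1 2 0 1 3 0
2 2 3 1 2 3
1 0 2 2 3 2
3 3 2 0 3 2
gen 9: 0 0 1 2 2 3
2 2 0 0 0 2
1 2 0 1 3 0
2 2 3 1 3 3
1 0 2 3 1 3
3 3 2 1 0 3
gen 10: 0 0 1 2 2 3
2 2 0 0 0 2
1 2 0 1 3 0
2 2 3 1 3 3
1 0 2 3 2 3
3 3 2 1 0 3
gen 11: 0 0 1 2 2 3
2 2 0 0 0 2
1 2 0 1 3 0
2 2 3 1 3 3
1 0 2 3 3 3
3 3 2 1 0 3
gen 12: 0 0 1 2 2 3
2 2 0 0 1 2
1 2 0 2 0 2
2 2 3 3 2 1
1 0 3 0 3 2
3 3 2 2 2 0
gen 13: 0 0 1 2 2 3
2 2 0 0 1 2
1 2 0 2 0 2
2 2 3 3 3 1
1 0 3 1 0 3
3 3 2 2 3 0

3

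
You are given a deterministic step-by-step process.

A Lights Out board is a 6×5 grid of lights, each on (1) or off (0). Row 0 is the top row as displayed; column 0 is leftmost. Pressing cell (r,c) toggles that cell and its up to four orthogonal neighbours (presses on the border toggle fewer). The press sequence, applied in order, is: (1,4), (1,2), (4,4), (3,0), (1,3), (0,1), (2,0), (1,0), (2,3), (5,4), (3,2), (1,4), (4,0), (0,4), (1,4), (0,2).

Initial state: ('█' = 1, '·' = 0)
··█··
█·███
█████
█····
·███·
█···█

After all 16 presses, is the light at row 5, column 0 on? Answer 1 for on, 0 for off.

gen 0: ··█··
█·███
█████
█····
·███·
█···█
gen 1: ··█·█
█·█··
████·
█····
·███·
█···█
gen 2: ····█
██·█·
██·█·
█····
·███·
█···█
gen 3: ····█
██·█·
██·█·
█···█
·██·█
█····
gen 4: ····█
██·█·
·█·█·
·█··█
███·█
█····
gen 5: ···██
███·█
·█···
·█··█
███·█
█····
gen 6: █████
█·█·█
·█···
·█··█
███·█
█····
gen 7: █████
··█·█
█····
██··█
███·█
█····
gen 8: ·████
███·█
·····
██··█
███·█
█····
gen 9: ·████
█████
··███
██·██
███·█
█····
gen 10: ·████
█████
··███
██·██
███··
█··██
gen 11: ·████
█████
···██
█·█·█
██···
█··██
gen 12: ·███·
███··
···█·
█·█·█
██···
█··██
gen 13: ·███·
███··
···█·
··█·█
·····
···██
gen 14: ·██·█
███·█
···█·
··█·█
·····
···██
gen 15: ·██··
████·
···██
··█·█
·····
···██
gen 16: ···█·
██·█·
···██
··█·█
·····
···██

0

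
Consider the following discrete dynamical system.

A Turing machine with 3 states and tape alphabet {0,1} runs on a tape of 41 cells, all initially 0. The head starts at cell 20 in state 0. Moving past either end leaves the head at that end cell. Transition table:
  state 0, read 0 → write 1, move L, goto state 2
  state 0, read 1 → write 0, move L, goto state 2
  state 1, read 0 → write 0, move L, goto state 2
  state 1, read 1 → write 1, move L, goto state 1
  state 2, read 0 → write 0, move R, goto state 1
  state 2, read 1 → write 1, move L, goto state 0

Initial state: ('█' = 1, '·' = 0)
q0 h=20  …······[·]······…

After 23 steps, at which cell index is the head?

19

gen 0: q0 h=20  …······[·]······…
gen 1: q2 h=19  …······[·]█·····…
gen 2: q1 h=20  …······[█]······…
gen 3: q1 h=19  …······[·]█·····…
gen 4: q2 h=18  …······[·]·█····…
gen 5: q1 h=19  …······[·]█·····…
gen 6: q2 h=18  …······[·]·█····…
gen 7: q1 h=19  …······[·]█·····…
gen 8: q2 h=18  …······[·]·█····…
gen 9: q1 h=19  …······[·]█·····…
gen 10: q2 h=18  …······[·]·█····…
gen 11: q1 h=19  …······[·]█·····…
gen 12: q2 h=18  …······[·]·█····…
gen 13: q1 h=19  …······[·]█·····…
gen 14: q2 h=18  …······[·]·█····…
gen 15: q1 h=19  …······[·]█·····…
gen 16: q2 h=18  …······[·]·█····…
gen 17: q1 h=19  …······[·]█·····…
gen 18: q2 h=18  …······[·]·█····…
gen 19: q1 h=19  …······[·]█·····…
gen 20: q2 h=18  …······[·]·█····…
gen 21: q1 h=19  …······[·]█·····…
gen 22: q2 h=18  …······[·]·█····…
gen 23: q1 h=19  …······[·]█·····…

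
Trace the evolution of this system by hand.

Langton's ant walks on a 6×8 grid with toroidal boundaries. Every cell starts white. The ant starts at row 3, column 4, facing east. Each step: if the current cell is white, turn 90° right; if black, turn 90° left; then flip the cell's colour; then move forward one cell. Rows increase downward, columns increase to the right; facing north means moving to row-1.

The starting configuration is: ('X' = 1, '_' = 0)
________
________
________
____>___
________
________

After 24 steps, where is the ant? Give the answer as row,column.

t=0: ________
________
________
____>___
________
________
t=1: ________
________
________
____X___
____v___
________
t=2: ________
________
________
____X___
___<X___
________
t=3: ________
________
________
___^X___
___XX___
________
t=4: ________
________
________
___X>___
___XX___
________
t=5: ________
________
____^___
___X____
___XX___
________
t=6: ________
________
____X>__
___X____
___XX___
________
t=7: ________
________
____XX__
___X_v__
___XX___
________
t=8: ________
________
____XX__
___X<X__
___XX___
________
t=9: ________
________
____^X__
___XXX__
___XX___
________
t=10: ________
________
___<_X__
___XXX__
___XX___
________
t=11: ________
___^____
___X_X__
___XXX__
___XX___
________
t=12: ________
___X>___
___X_X__
___XXX__
___XX___
________
t=13: ________
___XX___
___XvX__
___XXX__
___XX___
________
t=14: ________
___XX___
___<XX__
___XXX__
___XX___
________
t=15: ________
___XX___
____XX__
___vXX__
___XX___
________
t=16: ________
___XX___
____XX__
____>X__
___XX___
________
t=17: ________
___XX___
____^X__
_____X__
___XX___
________
t=18: ________
___XX___
___<_X__
_____X__
___XX___
________
t=19: ________
___^X___
___X_X__
_____X__
___XX___
________
t=20: ________
__<_X___
___X_X__
_____X__
___XX___
________
t=21: __^_____
__X_X___
___X_X__
_____X__
___XX___
________
t=22: __X>____
__X_X___
___X_X__
_____X__
___XX___
________
t=23: __XX____
__XvX___
___X_X__
_____X__
___XX___
________
t=24: __XX____
__<XX___
___X_X__
_____X__
___XX___
________

1,2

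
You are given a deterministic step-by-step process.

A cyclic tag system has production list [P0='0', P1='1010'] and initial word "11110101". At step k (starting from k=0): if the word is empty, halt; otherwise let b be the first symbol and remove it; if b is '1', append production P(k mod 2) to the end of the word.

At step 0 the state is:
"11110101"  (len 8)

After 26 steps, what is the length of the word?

gen 0: "11110101"  (len 8)
gen 1: "11101010"  (len 8)
gen 2: "11010101010"  (len 11)
gen 3: "10101010100"  (len 11)
gen 4: "01010101001010"  (len 14)
gen 5: "1010101001010"  (len 13)
gen 6: "0101010010101010"  (len 16)
gen 7: "101010010101010"  (len 15)
gen 8: "010100101010101010"  (len 18)
gen 9: "10100101010101010"  (len 17)
gen 10: "01001010101010101010"  (len 20)
gen 11: "1001010101010101010"  (len 19)
gen 12: "0010101010101010101010"  (len 22)
gen 13: "010101010101010101010"  (len 21)
gen 14: "10101010101010101010"  (len 20)
gen 15: "01010101010101010100"  (len 20)
gen 16: "1010101010101010100"  (len 19)
gen 17: "0101010101010101000"  (len 19)
gen 18: "101010101010101000"  (len 18)
gen 19: "010101010101010000"  (len 18)
gen 20: "10101010101010000"  (len 17)
gen 21: "01010101010100000"  (len 17)
gen 22: "1010101010100000"  (len 16)
gen 23: "0101010101000000"  (len 16)
gen 24: "101010101000000"  (len 15)
gen 25: "010101010000000"  (len 15)
gen 26: "10101010000000"  (len 14)

14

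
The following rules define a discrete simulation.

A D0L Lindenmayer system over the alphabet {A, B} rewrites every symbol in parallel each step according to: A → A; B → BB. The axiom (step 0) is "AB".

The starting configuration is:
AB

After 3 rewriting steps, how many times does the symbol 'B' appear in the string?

[0] AB
[1] ABB
[2] ABBBB
[3] ABBBBBBBB

8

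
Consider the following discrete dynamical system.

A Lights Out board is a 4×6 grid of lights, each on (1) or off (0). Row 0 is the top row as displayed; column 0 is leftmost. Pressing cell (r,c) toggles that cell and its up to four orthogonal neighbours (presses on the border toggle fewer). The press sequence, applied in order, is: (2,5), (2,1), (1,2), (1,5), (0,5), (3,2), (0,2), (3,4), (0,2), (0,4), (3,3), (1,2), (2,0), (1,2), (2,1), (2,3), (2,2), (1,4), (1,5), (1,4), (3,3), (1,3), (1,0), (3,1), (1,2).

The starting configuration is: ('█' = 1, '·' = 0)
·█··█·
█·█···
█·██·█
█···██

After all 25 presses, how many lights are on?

13

t=0: ·█··█·
█·█···
█·██·█
█···██
t=1: ·█··█·
█·█··█
█·███·
█···█·
t=2: ·█··█·
███··█
·█·██·
██··█·
t=3: ·██·█·
█··█·█
·████·
██··█·
t=4: ·██·██
█··██·
·█████
██··█·
t=5: ·██···
█··███
·█████
██··█·
t=6: ·██···
█··███
·█·███
█·███·
t=7: ···█··
█·████
·█·███
█·███·
t=8: ···█··
█·████
·█·█·█
█·█··█
t=9: ·██···
█··███
·█·█·█
█·█··█
t=10: ·█████
█··█·█
·█·█·█
█·█··█
t=11: ·█████
█··█·█
·█···█
█··███
t=12: ·█·███
███··█
·██··█
█··███
t=13: ·█·███
·██··█
█·█··█
···███
t=14: ·█████
···█·█
█····█
···███
t=15: ·█████
·█·█·█
·██··█
·█·███
t=16: ·█████
·█···█
·█·███
·█··██
t=17: ·█████
·██··█
··█·██
·██·██
t=18: ·███·█
·████·
··█··█
·██·██
t=19: ·███··
·███·█
··█···
·██·██
t=20: ·████·
·██·█·
··█·█·
·██·██
t=21: ·████·
·██·█·
··███·
·█·█·█
t=22: ·██·█·
·█·█··
··█·█·
·█·█·█
t=23: ███·█·
█··█··
█·█·█·
·█·█·█
t=24: ███·█·
█··█··
███·█·
█·██·█
t=25: ██··█·
███···
██··█·
█·██·█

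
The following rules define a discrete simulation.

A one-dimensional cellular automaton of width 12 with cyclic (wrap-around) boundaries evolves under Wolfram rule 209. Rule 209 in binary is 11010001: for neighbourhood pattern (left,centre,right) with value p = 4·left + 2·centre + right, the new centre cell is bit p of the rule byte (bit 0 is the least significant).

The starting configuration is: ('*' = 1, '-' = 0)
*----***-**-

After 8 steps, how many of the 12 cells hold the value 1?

6

k=0  *----***-**-
k=1  -***--**--*-
k=2  --***--**--*
k=3  *--***--**--
k=4  -*--***--**-
k=5  --*--***--**
k=6  *--*--***--*
k=7  **--*--***--
k=8  -**--*--***-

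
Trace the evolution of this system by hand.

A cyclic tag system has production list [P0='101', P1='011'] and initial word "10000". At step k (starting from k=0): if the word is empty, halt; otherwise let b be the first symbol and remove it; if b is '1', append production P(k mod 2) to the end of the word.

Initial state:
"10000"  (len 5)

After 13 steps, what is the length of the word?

10

step 0: "10000"  (len 5)
step 1: "0000101"  (len 7)
step 2: "000101"  (len 6)
step 3: "00101"  (len 5)
step 4: "0101"  (len 4)
step 5: "101"  (len 3)
step 6: "01011"  (len 5)
step 7: "1011"  (len 4)
step 8: "011011"  (len 6)
step 9: "11011"  (len 5)
step 10: "1011011"  (len 7)
step 11: "011011101"  (len 9)
step 12: "11011101"  (len 8)
step 13: "1011101101"  (len 10)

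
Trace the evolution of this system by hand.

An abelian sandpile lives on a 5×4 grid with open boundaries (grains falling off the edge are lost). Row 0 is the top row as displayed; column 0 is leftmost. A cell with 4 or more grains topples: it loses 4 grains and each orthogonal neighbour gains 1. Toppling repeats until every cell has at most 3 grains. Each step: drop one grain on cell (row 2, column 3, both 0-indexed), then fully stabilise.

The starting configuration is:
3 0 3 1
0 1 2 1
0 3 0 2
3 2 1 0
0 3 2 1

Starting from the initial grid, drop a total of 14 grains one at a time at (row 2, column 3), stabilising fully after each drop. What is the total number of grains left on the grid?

[0] 3 0 3 1
0 1 2 1
0 3 0 2
3 2 1 0
0 3 2 1
[1] 3 0 3 1
0 1 2 1
0 3 0 3
3 2 1 0
0 3 2 1
[2] 3 0 3 1
0 1 2 2
0 3 1 0
3 2 1 1
0 3 2 1
[3] 3 0 3 1
0 1 2 2
0 3 1 1
3 2 1 1
0 3 2 1
[4] 3 0 3 1
0 1 2 2
0 3 1 2
3 2 1 1
0 3 2 1
[5] 3 0 3 1
0 1 2 2
0 3 1 3
3 2 1 1
0 3 2 1
[6] 3 0 3 1
0 1 2 3
0 3 2 0
3 2 1 2
0 3 2 1
[7] 3 0 3 1
0 1 2 3
0 3 2 1
3 2 1 2
0 3 2 1
[8] 3 0 3 1
0 1 2 3
0 3 2 2
3 2 1 2
0 3 2 1
[9] 3 0 3 1
0 1 2 3
0 3 2 3
3 2 1 2
0 3 2 1
[10] 3 0 3 2
0 1 3 0
0 3 3 1
3 2 1 3
0 3 2 1
[11] 3 0 3 2
0 1 3 0
0 3 3 2
3 2 1 3
0 3 2 1
[12] 3 0 3 2
0 1 3 0
0 3 3 3
3 2 1 3
0 3 2 1
[13] 3 1 0 3
0 3 1 2
1 0 2 2
3 3 3 0
0 3 2 2
[14] 3 1 0 3
0 3 1 2
1 0 2 3
3 3 3 0
0 3 2 2

35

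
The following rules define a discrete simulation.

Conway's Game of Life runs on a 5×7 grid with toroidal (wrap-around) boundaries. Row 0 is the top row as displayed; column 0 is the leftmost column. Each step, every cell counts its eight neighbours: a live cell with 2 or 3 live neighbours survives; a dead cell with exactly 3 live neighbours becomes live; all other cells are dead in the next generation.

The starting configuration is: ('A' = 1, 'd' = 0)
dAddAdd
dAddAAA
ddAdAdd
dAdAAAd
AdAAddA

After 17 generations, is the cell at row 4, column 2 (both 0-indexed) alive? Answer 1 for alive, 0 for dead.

0

k=0  dAddAdd
dAddAAA
ddAdAdd
dAdAAAd
AdAAddA
k=1  dAddAdd
AAAdAdd
AAAdddA
AAdddAA
AdddddA
k=2  ddAAdAA
dddddAA
dddAddd
ddAddAd
ddddddd
k=3  ddddAAA
ddAAdAA
ddddAAA
ddddddd
ddAAAAA
k=4  Adddddd
AddAddd
dddAAdA
ddddddd
dddAddA
k=5  AdddddA
AddAAdA
dddAAdd
dddAAAd
ddddddd
k=6  AddddAA
AddAAdA
ddAdddA
dddAdAd
ddddAAA
k=7  dddAddd
dAdAAdd
AdAdddA
dddAddd
Adddddd
k=8  ddAAAdd
AAdAAdd
AAAdAdd
AAddddA
ddddddd
k=9  dAAdAdd
AddddAd
ddddAAd
ddAdddA
AAAAddd
k=10  ddddAdA
dAdAdAA
ddddAAd
AdAdAAA
Adddddd
k=11  ddddAdA
AddAddA
dAAdddd
AAdAAdd
AAdAAdd
k=12  dAAdAdA
AAAAdAA
ddddAdA
ddddAdd
dAddddA
k=13  ddddAdd
ddddddd
dAAdAdA
Adddddd
dAAAddd
k=14  ddAAddd
dddAdAd
AAddddd
Adddddd
dAAAddd
k=15  dAddddd
dAdAAdd
AAddddA
Adddddd
dAdAddd
k=16  AAdAAdd
dAddddd
dAAdddA
ddAdddA
AAAdddd
k=17  dddAddd
dddAddd
dAAdddd
dddAddA
ddddddA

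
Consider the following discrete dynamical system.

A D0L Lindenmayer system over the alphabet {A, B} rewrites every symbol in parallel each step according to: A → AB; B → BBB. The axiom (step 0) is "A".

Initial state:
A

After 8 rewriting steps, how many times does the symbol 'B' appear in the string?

3280

t=0: A
t=1: AB
t=2: ABBBB
t=3: ABBBBBBBBBBBBB
t=4: ABBBBBBBBBBBBBBBBBBBBBBBBBBBBBBBBBBBBBBBB
t=5: ABBBBBBBBBBBBBBBBBBBBBBBBBBBBBBBBBBBBBBBBBBBBBBBBBBBBBBBBB…BBBBBBBBBBBBBBBBBBBBBBBBBBBBBBBBBBBBBBBBBBBBBBBBBBBBBBBBBB  (len 122)
t=6: ABBBBBBBBBBBBBBBBBBBBBBBBBBBBBBBBBBBBBBBBBBBBBBBBBBBBBBBBB…BBBBBBBBBBBBBBBBBBBBBBBBBBBBBBBBBBBBBBBBBBBBBBBBBBBBBBBBBB  (len 365)
t=7: ABBBBBBBBBBBBBBBBBBBBBBBBBBBBBBBBBBBBBBBBBBBBBBBBBBBBBBBBB…BBBBBBBBBBBBBBBBBBBBBBBBBBBBBBBBBBBBBBBBBBBBBBBBBBBBBBBBBB  (len 1094)
t=8: ABBBBBBBBBBBBBBBBBBBBBBBBBBBBBBBBBBBBBBBBBBBBBBBBBBBBBBBBB…BBBBBBBBBBBBBBBBBBBBBBBBBBBBBBBBBBBBBBBBBBBBBBBBBBBBBBBBBB  (len 3281)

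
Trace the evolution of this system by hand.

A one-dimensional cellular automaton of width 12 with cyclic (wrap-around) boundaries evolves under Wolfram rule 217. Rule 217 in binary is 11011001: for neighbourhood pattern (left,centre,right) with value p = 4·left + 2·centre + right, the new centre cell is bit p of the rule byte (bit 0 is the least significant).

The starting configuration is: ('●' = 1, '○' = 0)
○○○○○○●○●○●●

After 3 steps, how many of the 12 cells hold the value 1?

k=0  ○○○○○○●○●○●●
k=1  ●●●●●○○○○○●●
k=2  ●●●●●●●●●○●●
k=3  ●●●●●●●●●○●●

11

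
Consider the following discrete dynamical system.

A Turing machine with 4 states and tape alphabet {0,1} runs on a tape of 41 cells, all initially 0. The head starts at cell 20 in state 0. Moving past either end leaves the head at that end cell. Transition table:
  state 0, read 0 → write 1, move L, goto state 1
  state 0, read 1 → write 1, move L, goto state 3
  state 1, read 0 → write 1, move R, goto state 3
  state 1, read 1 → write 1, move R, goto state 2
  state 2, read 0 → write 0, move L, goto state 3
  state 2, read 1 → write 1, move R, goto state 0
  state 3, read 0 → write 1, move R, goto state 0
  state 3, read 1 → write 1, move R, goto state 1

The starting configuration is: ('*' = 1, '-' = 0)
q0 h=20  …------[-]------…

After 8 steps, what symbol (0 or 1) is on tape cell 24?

[0] q0 h=20  …------[-]------…
[1] q1 h=19  …------[-]*-----…
[2] q3 h=20  …-----*[*]------…
[3] q1 h=21  …----**[-]------…
[4] q3 h=22  …---***[-]------…
[5] q0 h=23  …--****[-]------…
[6] q1 h=22  …---***[*]*-----…
[7] q2 h=23  …--****[*]------…
[8] q0 h=24  …-*****[-]------…

0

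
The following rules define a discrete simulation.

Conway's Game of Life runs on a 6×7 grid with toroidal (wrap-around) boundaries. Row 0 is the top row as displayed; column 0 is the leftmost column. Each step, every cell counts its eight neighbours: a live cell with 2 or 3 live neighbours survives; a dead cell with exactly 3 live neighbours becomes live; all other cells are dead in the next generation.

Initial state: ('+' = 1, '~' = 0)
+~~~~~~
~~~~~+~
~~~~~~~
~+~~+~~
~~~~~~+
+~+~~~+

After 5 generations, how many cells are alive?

4

t=0: +~~~~~~
~~~~~+~
~~~~~~~
~+~~+~~
~~~~~~+
+~+~~~+
t=1: ++~~~~~
~~~~~~~
~~~~~~~
~~~~~~~
~+~~~++
++~~~~+
t=2: ~+~~~~+
~~~~~~~
~~~~~~~
~~~~~~~
~+~~~++
~~+~~+~
t=3: ~~~~~~~
~~~~~~~
~~~~~~~
~~~~~~~
~~~~~++
~++~~+~
t=4: ~~~~~~~
~~~~~~~
~~~~~~~
~~~~~~~
~~~~~++
~~~~~++
t=5: ~~~~~~~
~~~~~~~
~~~~~~~
~~~~~~~
~~~~~++
~~~~~++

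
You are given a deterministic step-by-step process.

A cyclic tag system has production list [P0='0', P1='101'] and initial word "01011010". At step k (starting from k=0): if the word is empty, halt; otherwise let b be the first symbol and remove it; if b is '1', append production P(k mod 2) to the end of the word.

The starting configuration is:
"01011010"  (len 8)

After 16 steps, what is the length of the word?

8

t=0: "01011010"  (len 8)
t=1: "1011010"  (len 7)
t=2: "011010101"  (len 9)
t=3: "11010101"  (len 8)
t=4: "1010101101"  (len 10)
t=5: "0101011010"  (len 10)
t=6: "101011010"  (len 9)
t=7: "010110100"  (len 9)
t=8: "10110100"  (len 8)
t=9: "01101000"  (len 8)
t=10: "1101000"  (len 7)
t=11: "1010000"  (len 7)
t=12: "010000101"  (len 9)
t=13: "10000101"  (len 8)
t=14: "0000101101"  (len 10)
t=15: "000101101"  (len 9)
t=16: "00101101"  (len 8)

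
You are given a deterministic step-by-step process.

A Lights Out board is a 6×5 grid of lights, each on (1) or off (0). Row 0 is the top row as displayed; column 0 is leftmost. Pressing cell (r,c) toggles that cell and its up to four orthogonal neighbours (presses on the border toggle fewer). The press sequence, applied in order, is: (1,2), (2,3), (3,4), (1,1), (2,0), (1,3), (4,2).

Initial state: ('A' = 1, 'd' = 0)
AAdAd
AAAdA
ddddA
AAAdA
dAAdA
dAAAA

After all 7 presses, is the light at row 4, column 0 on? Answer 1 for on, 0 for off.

0

[0] AAdAd
AAAdA
ddddA
AAAdA
dAAdA
dAAAA
[1] AAAAd
AddAA
ddAdA
AAAdA
dAAdA
dAAAA
[2] AAAAd
AdddA
dddAd
AAAAA
dAAdA
dAAAA
[3] AAAAd
AdddA
dddAA
AAAdd
dAAdd
dAAAA
[4] AdAAd
dAAdA
dAdAA
AAAdd
dAAdd
dAAAA
[5] AdAAd
AAAdA
AddAA
dAAdd
dAAdd
dAAAA
[6] AdAdd
AAdAd
AdddA
dAAdd
dAAdd
dAAAA
[7] AdAdd
AAdAd
AdddA
dAddd
dddAd
dAdAA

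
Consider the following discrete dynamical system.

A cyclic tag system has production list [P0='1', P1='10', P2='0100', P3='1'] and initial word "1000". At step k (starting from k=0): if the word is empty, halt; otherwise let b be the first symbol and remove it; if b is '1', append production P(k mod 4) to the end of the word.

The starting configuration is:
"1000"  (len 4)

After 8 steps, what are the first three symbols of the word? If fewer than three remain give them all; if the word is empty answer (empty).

[0] "1000"  (len 4)
[1] "0001"  (len 4)
[2] "001"  (len 3)
[3] "01"  (len 2)
[4] "1"  (len 1)
[5] "1"  (len 1)
[6] "10"  (len 2)
[7] "00100"  (len 5)
[8] "0100"  (len 4)

010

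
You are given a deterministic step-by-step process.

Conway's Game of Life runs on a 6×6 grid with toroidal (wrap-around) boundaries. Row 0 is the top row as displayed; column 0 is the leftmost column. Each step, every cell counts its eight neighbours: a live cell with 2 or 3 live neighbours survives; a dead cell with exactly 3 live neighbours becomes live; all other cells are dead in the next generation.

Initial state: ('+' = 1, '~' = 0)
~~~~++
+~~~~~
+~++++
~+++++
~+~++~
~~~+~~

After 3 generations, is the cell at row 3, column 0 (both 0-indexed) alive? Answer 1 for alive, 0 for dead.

step 0: ~~~~++
+~~~~~
+~++++
~+++++
~+~++~
~~~+~~
step 1: ~~~~++
++~~~~
~~~~~~
~~~~~~
++~~~+
~~++~+
step 2: ~+++++
+~~~~+
~~~~~~
+~~~~~
+++~++
~+++~~
step 3: ~~~~~+
++++~+
+~~~~+
+~~~~~
~~~~++
~~~~~~

1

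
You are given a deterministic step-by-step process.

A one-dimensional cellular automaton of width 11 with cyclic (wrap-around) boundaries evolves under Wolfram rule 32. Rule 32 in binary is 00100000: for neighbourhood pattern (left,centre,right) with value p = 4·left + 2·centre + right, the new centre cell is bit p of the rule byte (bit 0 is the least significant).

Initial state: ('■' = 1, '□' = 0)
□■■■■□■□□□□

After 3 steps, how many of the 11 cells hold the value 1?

[0] □■■■■□■□□□□
[1] □□□□□■□□□□□
[2] □□□□□□□□□□□
[3] □□□□□□□□□□□

0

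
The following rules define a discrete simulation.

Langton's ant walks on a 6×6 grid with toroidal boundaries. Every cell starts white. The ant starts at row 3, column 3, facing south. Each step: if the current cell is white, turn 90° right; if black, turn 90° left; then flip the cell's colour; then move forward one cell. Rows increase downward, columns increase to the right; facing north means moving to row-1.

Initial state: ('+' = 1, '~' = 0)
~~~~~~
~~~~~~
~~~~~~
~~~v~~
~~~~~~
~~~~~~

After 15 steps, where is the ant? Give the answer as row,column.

0) ~~~~~~
~~~~~~
~~~~~~
~~~v~~
~~~~~~
~~~~~~
1) ~~~~~~
~~~~~~
~~~~~~
~~<+~~
~~~~~~
~~~~~~
2) ~~~~~~
~~~~~~
~~^~~~
~~++~~
~~~~~~
~~~~~~
3) ~~~~~~
~~~~~~
~~+>~~
~~++~~
~~~~~~
~~~~~~
4) ~~~~~~
~~~~~~
~~++~~
~~+v~~
~~~~~~
~~~~~~
5) ~~~~~~
~~~~~~
~~++~~
~~+~>~
~~~~~~
~~~~~~
6) ~~~~~~
~~~~~~
~~++~~
~~+~+~
~~~~v~
~~~~~~
7) ~~~~~~
~~~~~~
~~++~~
~~+~+~
~~~<+~
~~~~~~
8) ~~~~~~
~~~~~~
~~++~~
~~+^+~
~~~++~
~~~~~~
9) ~~~~~~
~~~~~~
~~++~~
~~++>~
~~~++~
~~~~~~
10) ~~~~~~
~~~~~~
~~++^~
~~++~~
~~~++~
~~~~~~
11) ~~~~~~
~~~~~~
~~+++>
~~++~~
~~~++~
~~~~~~
12) ~~~~~~
~~~~~~
~~++++
~~++~v
~~~++~
~~~~~~
13) ~~~~~~
~~~~~~
~~++++
~~++<+
~~~++~
~~~~~~
14) ~~~~~~
~~~~~~
~~++^+
~~++++
~~~++~
~~~~~~
15) ~~~~~~
~~~~~~
~~+<~+
~~++++
~~~++~
~~~~~~

2,3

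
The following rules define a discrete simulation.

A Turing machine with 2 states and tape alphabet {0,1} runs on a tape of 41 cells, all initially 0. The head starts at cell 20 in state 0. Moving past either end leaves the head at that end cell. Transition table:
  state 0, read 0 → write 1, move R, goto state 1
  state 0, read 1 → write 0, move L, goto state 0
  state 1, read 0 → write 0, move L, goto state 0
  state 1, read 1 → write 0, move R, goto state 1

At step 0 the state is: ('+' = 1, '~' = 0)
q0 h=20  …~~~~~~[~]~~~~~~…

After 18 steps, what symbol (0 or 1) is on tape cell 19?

0

k=0  q0 h=20  …~~~~~~[~]~~~~~~…
k=1  q1 h=21  …~~~~~+[~]~~~~~~…
k=2  q0 h=20  …~~~~~~[+]~~~~~~…
k=3  q0 h=19  …~~~~~~[~]~~~~~~…
k=4  q1 h=20  …~~~~~+[~]~~~~~~…
k=5  q0 h=19  …~~~~~~[+]~~~~~~…
k=6  q0 h=18  …~~~~~~[~]~~~~~~…
k=7  q1 h=19  …~~~~~+[~]~~~~~~…
k=8  q0 h=18  …~~~~~~[+]~~~~~~…
k=9  q0 h=17  …~~~~~~[~]~~~~~~…
k=10  q1 h=18  …~~~~~+[~]~~~~~~…
k=11  q0 h=17  …~~~~~~[+]~~~~~~…
k=12  q0 h=16  …~~~~~~[~]~~~~~~…
k=13  q1 h=17  …~~~~~+[~]~~~~~~…
k=14  q0 h=16  …~~~~~~[+]~~~~~~…
k=15  q0 h=15  …~~~~~~[~]~~~~~~…
k=16  q1 h=16  …~~~~~+[~]~~~~~~…
k=17  q0 h=15  …~~~~~~[+]~~~~~~…
k=18  q0 h=14  …~~~~~~[~]~~~~~~…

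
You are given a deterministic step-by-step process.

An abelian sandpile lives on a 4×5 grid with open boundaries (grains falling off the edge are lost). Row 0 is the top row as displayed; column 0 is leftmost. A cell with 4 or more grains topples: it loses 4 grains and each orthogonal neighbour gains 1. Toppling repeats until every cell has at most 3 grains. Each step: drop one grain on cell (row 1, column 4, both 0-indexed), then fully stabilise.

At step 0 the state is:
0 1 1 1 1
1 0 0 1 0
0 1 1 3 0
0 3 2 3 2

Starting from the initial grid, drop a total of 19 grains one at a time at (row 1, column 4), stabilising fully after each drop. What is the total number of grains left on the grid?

29

gen 0: 0 1 1 1 1
1 0 0 1 0
0 1 1 3 0
0 3 2 3 2
gen 1: 0 1 1 1 1
1 0 0 1 1
0 1 1 3 0
0 3 2 3 2
gen 2: 0 1 1 1 1
1 0 0 1 2
0 1 1 3 0
0 3 2 3 2
gen 3: 0 1 1 1 1
1 0 0 1 3
0 1 1 3 0
0 3 2 3 2
gen 4: 0 1 1 1 2
1 0 0 2 0
0 1 1 3 1
0 3 2 3 2
gen 5: 0 1 1 1 2
1 0 0 2 1
0 1 1 3 1
0 3 2 3 2
gen 6: 0 1 1 1 2
1 0 0 2 2
0 1 1 3 1
0 3 2 3 2
gen 7: 0 1 1 1 2
1 0 0 2 3
0 1 1 3 1
0 3 2 3 2
gen 8: 0 1 1 1 3
1 0 0 3 0
0 1 1 3 2
0 3 2 3 2
gen 9: 0 1 1 1 3
1 0 0 3 1
0 1 1 3 2
0 3 2 3 2
gen 10: 0 1 1 1 3
1 0 0 3 2
0 1 1 3 2
0 3 2 3 2
gen 11: 0 1 1 1 3
1 0 0 3 3
0 1 1 3 2
0 3 2 3 2
gen 12: 0 1 1 3 0
1 0 1 1 3
0 1 2 2 1
0 3 3 1 0
gen 13: 0 1 1 3 1
1 0 1 2 0
0 1 2 2 2
0 3 3 1 0
gen 14: 0 1 1 3 1
1 0 1 2 1
0 1 2 2 2
0 3 3 1 0
gen 15: 0 1 1 3 1
1 0 1 2 2
0 1 2 2 2
0 3 3 1 0
gen 16: 0 1 1 3 1
1 0 1 2 3
0 1 2 2 2
0 3 3 1 0
gen 17: 0 1 1 3 2
1 0 1 3 0
0 1 2 2 3
0 3 3 1 0
gen 18: 0 1 1 3 2
1 0 1 3 1
0 1 2 2 3
0 3 3 1 0
gen 19: 0 1 1 3 2
1 0 1 3 2
0 1 2 2 3
0 3 3 1 0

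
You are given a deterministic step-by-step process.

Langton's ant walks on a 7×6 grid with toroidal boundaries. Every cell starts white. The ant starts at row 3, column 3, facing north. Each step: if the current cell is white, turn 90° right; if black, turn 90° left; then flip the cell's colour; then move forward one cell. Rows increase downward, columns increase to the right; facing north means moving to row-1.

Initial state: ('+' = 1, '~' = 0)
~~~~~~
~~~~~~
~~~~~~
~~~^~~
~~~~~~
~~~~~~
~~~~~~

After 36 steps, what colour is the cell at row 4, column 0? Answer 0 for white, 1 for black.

t=0: ~~~~~~
~~~~~~
~~~~~~
~~~^~~
~~~~~~
~~~~~~
~~~~~~
t=1: ~~~~~~
~~~~~~
~~~~~~
~~~+>~
~~~~~~
~~~~~~
~~~~~~
t=2: ~~~~~~
~~~~~~
~~~~~~
~~~++~
~~~~v~
~~~~~~
~~~~~~
t=3: ~~~~~~
~~~~~~
~~~~~~
~~~++~
~~~<+~
~~~~~~
~~~~~~
t=4: ~~~~~~
~~~~~~
~~~~~~
~~~^+~
~~~++~
~~~~~~
~~~~~~
t=5: ~~~~~~
~~~~~~
~~~~~~
~~<~+~
~~~++~
~~~~~~
~~~~~~
t=6: ~~~~~~
~~~~~~
~~^~~~
~~+~+~
~~~++~
~~~~~~
~~~~~~
t=7: ~~~~~~
~~~~~~
~~+>~~
~~+~+~
~~~++~
~~~~~~
~~~~~~
t=8: ~~~~~~
~~~~~~
~~++~~
~~+v+~
~~~++~
~~~~~~
~~~~~~
t=9: ~~~~~~
~~~~~~
~~++~~
~~<++~
~~~++~
~~~~~~
~~~~~~
t=10: ~~~~~~
~~~~~~
~~++~~
~~~++~
~~v++~
~~~~~~
~~~~~~
t=11: ~~~~~~
~~~~~~
~~++~~
~~~++~
~<+++~
~~~~~~
~~~~~~
t=12: ~~~~~~
~~~~~~
~~++~~
~^~++~
~++++~
~~~~~~
~~~~~~
t=13: ~~~~~~
~~~~~~
~~++~~
~+>++~
~++++~
~~~~~~
~~~~~~
t=14: ~~~~~~
~~~~~~
~~++~~
~++++~
~+v++~
~~~~~~
~~~~~~
t=15: ~~~~~~
~~~~~~
~~++~~
~++++~
~+~>+~
~~~~~~
~~~~~~
t=16: ~~~~~~
~~~~~~
~~++~~
~++^+~
~+~~+~
~~~~~~
~~~~~~
t=17: ~~~~~~
~~~~~~
~~++~~
~+<~+~
~+~~+~
~~~~~~
~~~~~~
t=18: ~~~~~~
~~~~~~
~~++~~
~+~~+~
~+v~+~
~~~~~~
~~~~~~
t=19: ~~~~~~
~~~~~~
~~++~~
~+~~+~
~<+~+~
~~~~~~
~~~~~~
t=20: ~~~~~~
~~~~~~
~~++~~
~+~~+~
~~+~+~
~v~~~~
~~~~~~
t=21: ~~~~~~
~~~~~~
~~++~~
~+~~+~
~~+~+~
<+~~~~
~~~~~~
t=22: ~~~~~~
~~~~~~
~~++~~
~+~~+~
^~+~+~
++~~~~
~~~~~~
t=23: ~~~~~~
~~~~~~
~~++~~
~+~~+~
+>+~+~
++~~~~
~~~~~~
t=24: ~~~~~~
~~~~~~
~~++~~
~+~~+~
+++~+~
+v~~~~
~~~~~~
t=25: ~~~~~~
~~~~~~
~~++~~
~+~~+~
+++~+~
+~>~~~
~~~~~~
t=26: ~~~~~~
~~~~~~
~~++~~
~+~~+~
+++~+~
+~+~~~
~~v~~~
t=27: ~~~~~~
~~~~~~
~~++~~
~+~~+~
+++~+~
+~+~~~
~<+~~~
t=28: ~~~~~~
~~~~~~
~~++~~
~+~~+~
+++~+~
+^+~~~
~++~~~
t=29: ~~~~~~
~~~~~~
~~++~~
~+~~+~
+++~+~
++>~~~
~++~~~
t=30: ~~~~~~
~~~~~~
~~++~~
~+~~+~
++^~+~
++~~~~
~++~~~
t=31: ~~~~~~
~~~~~~
~~++~~
~+~~+~
+<~~+~
++~~~~
~++~~~
t=32: ~~~~~~
~~~~~~
~~++~~
~+~~+~
+~~~+~
+v~~~~
~++~~~
t=33: ~~~~~~
~~~~~~
~~++~~
~+~~+~
+~~~+~
+~>~~~
~++~~~
t=34: ~~~~~~
~~~~~~
~~++~~
~+~~+~
+~~~+~
+~+~~~
~+v~~~
t=35: ~~~~~~
~~~~~~
~~++~~
~+~~+~
+~~~+~
+~+~~~
~+~>~~
t=36: ~~~v~~
~~~~~~
~~++~~
~+~~+~
+~~~+~
+~+~~~
~+~+~~

1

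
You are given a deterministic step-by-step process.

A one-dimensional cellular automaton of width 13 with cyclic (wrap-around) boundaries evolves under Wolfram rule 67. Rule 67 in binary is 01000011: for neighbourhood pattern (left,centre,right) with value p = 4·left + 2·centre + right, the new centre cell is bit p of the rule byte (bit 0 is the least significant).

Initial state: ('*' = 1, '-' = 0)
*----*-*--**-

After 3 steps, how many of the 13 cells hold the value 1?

0) *----*-*--**-
1) --***----*-*-
2) **--*-***----
3) -*-*----*-***

6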